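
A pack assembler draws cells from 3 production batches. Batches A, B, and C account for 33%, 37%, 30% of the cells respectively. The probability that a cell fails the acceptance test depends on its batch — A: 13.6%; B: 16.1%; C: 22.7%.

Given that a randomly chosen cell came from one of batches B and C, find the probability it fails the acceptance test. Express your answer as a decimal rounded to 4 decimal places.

Let S = {B, C}.
P(S) = 0.37 + 0.3 = 0.67.
P(F ∩ S) = 0.161·0.37 + 0.227·0.3 = 0.05957 + 0.0681 = 0.12767.
P(F | S) = 0.12767 / 0.67 = 0.190552…

P(F|S) ≈ 0.1906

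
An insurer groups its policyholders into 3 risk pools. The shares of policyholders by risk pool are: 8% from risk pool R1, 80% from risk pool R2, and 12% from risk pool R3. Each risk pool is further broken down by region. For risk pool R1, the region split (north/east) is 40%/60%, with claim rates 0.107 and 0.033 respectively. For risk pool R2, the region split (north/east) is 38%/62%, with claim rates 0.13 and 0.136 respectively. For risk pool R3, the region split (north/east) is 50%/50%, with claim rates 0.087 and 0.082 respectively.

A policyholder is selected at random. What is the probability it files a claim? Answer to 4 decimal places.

P(C|R1) = 0.4·0.107 + 0.6·0.033 = 0.0428 + 0.0198 = 0.0626
P(C|R2) = 0.38·0.13 + 0.62·0.136 = 0.0494 + 0.08432 = 0.13372
P(C|R3) = 0.5·0.087 + 0.5·0.082 = 0.0435 + 0.041 = 0.0845
By total probability over the outer partition,
P(C) = 0.08·0.0626 + 0.8·0.13372 + 0.12·0.0845
      = 0.005008 + 0.106976 + 0.01014 = 0.122124

P(C) ≈ 0.1221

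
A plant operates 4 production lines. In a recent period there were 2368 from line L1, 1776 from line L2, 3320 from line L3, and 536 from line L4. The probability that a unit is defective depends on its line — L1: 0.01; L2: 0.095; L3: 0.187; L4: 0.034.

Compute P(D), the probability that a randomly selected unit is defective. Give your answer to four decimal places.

0.1039

Total: 2368 + 1776 + 3320 + 536 = 8000.
P(L1) = 2368/8000 = 0.296. P(L2) = 1776/8000 = 0.222. P(L3) = 3320/8000 = 0.415. P(L4) = 536/8000 = 0.067.
P(D) = P(D|L1)·P(L1) + P(D|L2)·P(L2) + P(D|L3)·P(L3) + P(D|L4)·P(L4)
      = 0.01·0.296 + 0.095·0.222 + 0.187·0.415 + 0.034·0.067
      = 0.00296 + 0.02109 + 0.077605 + 0.002278 = 0.103933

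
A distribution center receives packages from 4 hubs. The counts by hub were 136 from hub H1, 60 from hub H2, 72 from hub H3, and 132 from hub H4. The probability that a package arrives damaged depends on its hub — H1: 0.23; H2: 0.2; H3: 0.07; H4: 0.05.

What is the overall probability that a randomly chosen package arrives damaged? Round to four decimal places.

Total: 136 + 60 + 72 + 132 = 400.
P(H1) = 136/400 = 0.34. P(H2) = 60/400 = 0.15. P(H3) = 72/400 = 0.18. P(H4) = 132/400 = 0.33.
Summing over the partition,
P(D) = P(D|H1)·P(H1) + P(D|H2)·P(H2) + P(D|H3)·P(H3) + P(D|H4)·P(H4)
      = 0.23·0.34 + 0.2·0.15 + 0.07·0.18 + 0.05·0.33
      = 0.0782 + 0.03 + 0.0126 + 0.0165 = 0.1373

0.1373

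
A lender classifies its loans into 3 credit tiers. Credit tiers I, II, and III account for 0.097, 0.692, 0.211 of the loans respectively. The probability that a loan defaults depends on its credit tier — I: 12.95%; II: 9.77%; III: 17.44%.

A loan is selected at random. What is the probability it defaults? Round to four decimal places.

P(D) = P(D|I)·P(I) + P(D|II)·P(II) + P(D|III)·P(III)
      = 0.1295·0.097 + 0.0977·0.692 + 0.1744·0.211
      = 0.0125615 + 0.0676084 + 0.0367984 = 0.1169683

0.1170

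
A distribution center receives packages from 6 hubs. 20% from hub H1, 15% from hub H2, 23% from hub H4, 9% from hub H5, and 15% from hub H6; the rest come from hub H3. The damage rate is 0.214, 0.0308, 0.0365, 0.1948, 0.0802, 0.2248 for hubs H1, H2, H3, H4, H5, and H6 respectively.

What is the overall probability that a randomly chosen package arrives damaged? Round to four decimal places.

P(H3) = 1 − (0.2 + 0.15 + 0.23 + 0.09 + 0.15) = 0.18.
P(D) = P(D|H1)·P(H1) + P(D|H2)·P(H2) + P(D|H3)·P(H3) + P(D|H4)·P(H4) + P(D|H5)·P(H5) + P(D|H6)·P(H6)
      = 0.214·0.2 + 0.0308·0.15 + 0.0365·0.18 + 0.1948·0.23 + 0.0802·0.09 + 0.2248·0.15
      = 0.0428 + 0.00462 + 0.00657 + 0.044804 + 0.007218 + 0.03372 = 0.139732

P(D) ≈ 0.1397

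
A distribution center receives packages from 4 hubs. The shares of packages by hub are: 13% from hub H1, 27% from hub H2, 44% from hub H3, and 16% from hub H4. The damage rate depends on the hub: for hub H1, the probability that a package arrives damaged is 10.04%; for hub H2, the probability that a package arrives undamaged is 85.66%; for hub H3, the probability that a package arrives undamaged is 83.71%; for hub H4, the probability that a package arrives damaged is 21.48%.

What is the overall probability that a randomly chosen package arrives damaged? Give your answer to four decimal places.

P(D) ≈ 0.1578

P(D|H2) = 1 − 0.8566 = 0.1434.
P(D|H3) = 1 − 0.8371 = 0.1629.
Using total probability over the partition,
P(D) = P(D|H1)·P(H1) + P(D|H2)·P(H2) + P(D|H3)·P(H3) + P(D|H4)·P(H4)
      = 0.1004·0.13 + 0.1434·0.27 + 0.1629·0.44 + 0.2148·0.16
      = 0.013052 + 0.038718 + 0.071676 + 0.034368 = 0.157814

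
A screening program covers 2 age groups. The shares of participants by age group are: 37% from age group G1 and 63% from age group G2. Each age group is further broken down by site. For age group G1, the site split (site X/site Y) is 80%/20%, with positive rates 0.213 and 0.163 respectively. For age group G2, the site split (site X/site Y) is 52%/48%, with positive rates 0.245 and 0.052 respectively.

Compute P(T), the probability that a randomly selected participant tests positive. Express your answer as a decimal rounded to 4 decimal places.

P(T|G1) = 0.8·0.213 + 0.2·0.163 = 0.1704 + 0.0326 = 0.203
P(T|G2) = 0.52·0.245 + 0.48·0.052 = 0.1274 + 0.02496 = 0.15236
Then overall,
P(T) = 0.37·0.203 + 0.63·0.15236
      = 0.07511 + 0.0959868 = 0.1710968

P(T) ≈ 0.1711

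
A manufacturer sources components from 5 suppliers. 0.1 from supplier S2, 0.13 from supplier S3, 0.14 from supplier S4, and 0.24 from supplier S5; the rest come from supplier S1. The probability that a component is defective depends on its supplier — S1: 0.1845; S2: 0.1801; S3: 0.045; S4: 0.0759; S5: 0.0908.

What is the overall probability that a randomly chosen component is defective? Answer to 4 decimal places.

P(S1) = 1 − (0.1 + 0.13 + 0.14 + 0.24) = 0.39.
P(D) = P(D|S1)·P(S1) + P(D|S2)·P(S2) + P(D|S3)·P(S3) + P(D|S4)·P(S4) + P(D|S5)·P(S5)
      = 0.1845·0.39 + 0.1801·0.1 + 0.045·0.13 + 0.0759·0.14 + 0.0908·0.24
      = 0.071955 + 0.01801 + 0.00585 + 0.010626 + 0.021792 = 0.128233

0.1282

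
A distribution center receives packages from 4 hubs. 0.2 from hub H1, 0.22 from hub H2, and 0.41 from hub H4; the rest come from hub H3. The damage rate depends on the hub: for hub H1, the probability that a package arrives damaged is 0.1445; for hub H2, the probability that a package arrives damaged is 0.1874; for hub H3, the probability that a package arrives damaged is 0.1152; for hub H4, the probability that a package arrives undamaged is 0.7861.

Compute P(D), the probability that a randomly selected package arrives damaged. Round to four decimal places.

P(H3) = 1 − (0.2 + 0.22 + 0.41) = 0.17.
P(D|H4) = 1 − 0.7861 = 0.2139.
P(D) = P(D|H1)·P(H1) + P(D|H2)·P(H2) + P(D|H3)·P(H3) + P(D|H4)·P(H4)
      = 0.1445·0.2 + 0.1874·0.22 + 0.1152·0.17 + 0.2139·0.41
      = 0.0289 + 0.041228 + 0.019584 + 0.087699 = 0.177411

0.1774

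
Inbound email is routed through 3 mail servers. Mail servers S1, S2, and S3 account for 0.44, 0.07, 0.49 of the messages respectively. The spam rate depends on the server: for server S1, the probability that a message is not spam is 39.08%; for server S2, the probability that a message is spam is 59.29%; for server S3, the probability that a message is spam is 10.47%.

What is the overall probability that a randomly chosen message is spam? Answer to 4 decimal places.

P(S|S1) = 1 − 0.3908 = 0.6092.
By the law of total probability,
P(S) = P(S|S1)·P(S1) + P(S|S2)·P(S2) + P(S|S3)·P(S3)
      = 0.6092·0.44 + 0.5929·0.07 + 0.1047·0.49
      = 0.268048 + 0.041503 + 0.051303 = 0.360854

P(S) ≈ 0.3609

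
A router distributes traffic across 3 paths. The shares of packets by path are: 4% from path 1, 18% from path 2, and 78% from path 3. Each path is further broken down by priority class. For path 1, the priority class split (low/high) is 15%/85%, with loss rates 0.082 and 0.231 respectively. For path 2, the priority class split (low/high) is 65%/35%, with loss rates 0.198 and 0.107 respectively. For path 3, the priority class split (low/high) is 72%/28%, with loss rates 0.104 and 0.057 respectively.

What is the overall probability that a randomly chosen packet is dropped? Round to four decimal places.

P(L|1) = 0.15·0.082 + 0.85·0.231 = 0.0123 + 0.19635 = 0.20865
P(L|2) = 0.65·0.198 + 0.35·0.107 = 0.1287 + 0.03745 = 0.16615
P(L|3) = 0.72·0.104 + 0.28·0.057 = 0.07488 + 0.01596 = 0.09084
Then overall,
P(L) = 0.04·0.20865 + 0.18·0.16615 + 0.78·0.09084
      = 0.008346 + 0.029907 + 0.0708552 = 0.1091082

0.1091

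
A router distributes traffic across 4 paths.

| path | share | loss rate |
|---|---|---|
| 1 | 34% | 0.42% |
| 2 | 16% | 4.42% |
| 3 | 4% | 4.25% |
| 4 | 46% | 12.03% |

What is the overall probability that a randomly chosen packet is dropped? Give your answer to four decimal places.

P(L) ≈ 0.0655

P(L) = P(L|1)·P(1) + P(L|2)·P(2) + P(L|3)·P(3) + P(L|4)·P(4)
      = 0.0042·0.34 + 0.0442·0.16 + 0.0425·0.04 + 0.1203·0.46
      = 0.001428 + 0.007072 + 0.0017 + 0.055338 = 0.065538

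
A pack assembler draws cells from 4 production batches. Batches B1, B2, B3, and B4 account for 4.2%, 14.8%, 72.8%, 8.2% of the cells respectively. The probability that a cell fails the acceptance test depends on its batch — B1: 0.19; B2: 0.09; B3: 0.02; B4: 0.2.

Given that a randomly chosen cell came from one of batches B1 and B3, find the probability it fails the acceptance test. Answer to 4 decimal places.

Let S = {B1, B3}.
P(S) = 0.042 + 0.728 = 0.77.
P(F ∩ S) = 0.19·0.042 + 0.02·0.728 = 0.00798 + 0.01456 = 0.02254.
P(F | S) = 0.02254 / 0.77 = 0.029273…

P(F|S) ≈ 0.0293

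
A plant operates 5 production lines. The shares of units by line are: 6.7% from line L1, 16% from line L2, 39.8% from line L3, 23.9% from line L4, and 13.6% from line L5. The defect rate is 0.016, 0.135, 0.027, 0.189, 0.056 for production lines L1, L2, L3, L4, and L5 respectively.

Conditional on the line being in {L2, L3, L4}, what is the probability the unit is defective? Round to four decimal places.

P(D|S) ≈ 0.0973

Let S = {L2, L3, L4}.
P(S) = 0.16 + 0.398 + 0.239 = 0.797.
P(D ∩ S) = 0.135·0.16 + 0.027·0.398 + 0.189·0.239 = 0.0216 + 0.010746 + 0.045171 = 0.077517.
P(D | S) = 0.077517 / 0.797 = 0.097261…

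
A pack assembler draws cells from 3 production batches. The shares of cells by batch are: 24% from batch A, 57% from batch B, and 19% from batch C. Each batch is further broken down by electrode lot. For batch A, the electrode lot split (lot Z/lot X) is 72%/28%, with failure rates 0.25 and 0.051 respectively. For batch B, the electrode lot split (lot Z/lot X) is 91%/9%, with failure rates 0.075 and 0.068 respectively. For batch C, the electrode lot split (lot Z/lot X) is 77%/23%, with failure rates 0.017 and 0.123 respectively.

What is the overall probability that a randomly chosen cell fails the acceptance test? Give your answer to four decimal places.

P(F) ≈ 0.0969

P(F|A) = 0.72·0.25 + 0.28·0.051 = 0.18 + 0.01428 = 0.19428
P(F|B) = 0.91·0.075 + 0.09·0.068 = 0.06825 + 0.00612 = 0.07437
P(F|C) = 0.77·0.017 + 0.23·0.123 = 0.01309 + 0.02829 = 0.04138
By total probability over the outer partition,
P(F) = 0.24·0.19428 + 0.57·0.07437 + 0.19·0.04138
      = 0.0466272 + 0.0423909 + 0.0078622 = 0.0968803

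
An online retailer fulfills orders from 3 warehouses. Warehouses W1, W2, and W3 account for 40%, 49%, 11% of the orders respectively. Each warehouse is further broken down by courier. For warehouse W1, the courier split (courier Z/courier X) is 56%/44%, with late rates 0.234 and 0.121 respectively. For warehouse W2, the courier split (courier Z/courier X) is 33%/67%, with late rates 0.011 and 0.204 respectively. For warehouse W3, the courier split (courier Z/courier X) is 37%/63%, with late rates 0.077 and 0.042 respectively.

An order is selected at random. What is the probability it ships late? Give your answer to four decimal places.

P(L) ≈ 0.1485

P(L|W1) = 0.56·0.234 + 0.44·0.121 = 0.13104 + 0.05324 = 0.18428
P(L|W2) = 0.33·0.011 + 0.67·0.204 = 0.00363 + 0.13668 = 0.14031
P(L|W3) = 0.37·0.077 + 0.63·0.042 = 0.02849 + 0.02646 = 0.05495
Then overall,
P(L) = 0.4·0.18428 + 0.49·0.14031 + 0.11·0.05495
      = 0.073712 + 0.0687519 + 0.0060445 = 0.1485084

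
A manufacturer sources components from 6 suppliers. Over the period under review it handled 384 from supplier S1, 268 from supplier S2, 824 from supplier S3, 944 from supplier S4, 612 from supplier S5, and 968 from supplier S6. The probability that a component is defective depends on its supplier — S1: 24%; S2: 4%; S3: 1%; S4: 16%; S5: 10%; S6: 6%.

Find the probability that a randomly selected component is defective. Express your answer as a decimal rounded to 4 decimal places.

Total: 384 + 268 + 824 + 944 + 612 + 968 = 4000.
P(S1) = 384/4000 = 0.096. P(S2) = 268/4000 = 0.067. P(S3) = 824/4000 = 0.206. P(S4) = 944/4000 = 0.236. P(S5) = 612/4000 = 0.153. P(S6) = 968/4000 = 0.242.
By the law of total probability,
P(D) = P(D|S1)·P(S1) + P(D|S2)·P(S2) + P(D|S3)·P(S3) + P(D|S4)·P(S4) + P(D|S5)·P(S5) + P(D|S6)·P(S6)
      = 0.24·0.096 + 0.04·0.067 + 0.01·0.206 + 0.16·0.236 + 0.1·0.153 + 0.06·0.242
      = 0.02304 + 0.00268 + 0.00206 + 0.03776 + 0.0153 + 0.01452 = 0.09536

P(D) ≈ 0.0954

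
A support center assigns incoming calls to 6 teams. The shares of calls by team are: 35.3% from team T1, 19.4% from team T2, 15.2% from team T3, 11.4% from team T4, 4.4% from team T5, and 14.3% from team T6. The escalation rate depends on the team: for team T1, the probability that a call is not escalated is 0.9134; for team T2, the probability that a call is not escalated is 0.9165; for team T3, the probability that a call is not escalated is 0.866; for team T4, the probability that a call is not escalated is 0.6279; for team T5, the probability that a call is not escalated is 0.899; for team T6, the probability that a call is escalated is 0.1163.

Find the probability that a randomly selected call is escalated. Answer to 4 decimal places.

0.1306

P(E|T1) = 1 − 0.9134 = 0.0866.
P(E|T2) = 1 − 0.9165 = 0.0835.
P(E|T3) = 1 − 0.866 = 0.134.
P(E|T4) = 1 − 0.6279 = 0.3721.
P(E|T5) = 1 − 0.899 = 0.101.
P(E) = P(E|T1)·P(T1) + P(E|T2)·P(T2) + P(E|T3)·P(T3) + P(E|T4)·P(T4) + P(E|T5)·P(T5) + P(E|T6)·P(T6)
      = 0.0866·0.353 + 0.0835·0.194 + 0.134·0.152 + 0.3721·0.114 + 0.101·0.044 + 0.1163·0.143
      = 0.0305698 + 0.016199 + 0.020368 + 0.0424194 + 0.004444 + 0.0166309 = 0.1306311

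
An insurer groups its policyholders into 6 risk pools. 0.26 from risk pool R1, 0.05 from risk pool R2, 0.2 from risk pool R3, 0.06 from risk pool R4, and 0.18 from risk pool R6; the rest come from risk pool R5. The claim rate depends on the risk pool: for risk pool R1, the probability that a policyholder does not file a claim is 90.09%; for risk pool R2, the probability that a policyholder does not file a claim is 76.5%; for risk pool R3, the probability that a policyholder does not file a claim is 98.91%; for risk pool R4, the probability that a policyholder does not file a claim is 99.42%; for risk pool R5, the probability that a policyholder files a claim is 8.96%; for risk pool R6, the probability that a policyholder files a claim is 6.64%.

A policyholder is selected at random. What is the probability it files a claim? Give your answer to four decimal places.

P(C) ≈ 0.0744

P(R5) = 1 − (0.26 + 0.05 + 0.2 + 0.06 + 0.18) = 0.25.
P(C|R1) = 1 − 0.9009 = 0.0991.
P(C|R2) = 1 − 0.765 = 0.235.
P(C|R3) = 1 − 0.9891 = 0.0109.
P(C|R4) = 1 − 0.9942 = 0.0058.
P(C) = P(C|R1)·P(R1) + P(C|R2)·P(R2) + P(C|R3)·P(R3) + P(C|R4)·P(R4) + P(C|R5)·P(R5) + P(C|R6)·P(R6)
      = 0.0991·0.26 + 0.235·0.05 + 0.0109·0.2 + 0.0058·0.06 + 0.0896·0.25 + 0.0664·0.18
      = 0.025766 + 0.01175 + 0.00218 + 0.000348 + 0.0224 + 0.011952 = 0.074396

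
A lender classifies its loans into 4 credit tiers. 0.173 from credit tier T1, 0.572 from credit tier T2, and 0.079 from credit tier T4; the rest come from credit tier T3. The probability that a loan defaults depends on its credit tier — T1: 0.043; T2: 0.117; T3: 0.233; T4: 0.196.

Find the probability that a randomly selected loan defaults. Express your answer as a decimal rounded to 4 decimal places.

P(T3) = 1 − (0.173 + 0.572 + 0.079) = 0.176.
P(D) = P(D|T1)·P(T1) + P(D|T2)·P(T2) + P(D|T3)·P(T3) + P(D|T4)·P(T4)
      = 0.043·0.173 + 0.117·0.572 + 0.233·0.176 + 0.196·0.079
      = 0.007439 + 0.066924 + 0.041008 + 0.015484 = 0.130855

P(D) ≈ 0.1309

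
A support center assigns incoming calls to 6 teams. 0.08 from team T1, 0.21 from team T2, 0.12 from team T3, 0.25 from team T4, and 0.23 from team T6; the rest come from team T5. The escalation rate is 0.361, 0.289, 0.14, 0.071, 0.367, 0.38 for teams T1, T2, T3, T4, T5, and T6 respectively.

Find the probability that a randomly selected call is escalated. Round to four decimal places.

P(T5) = 1 − (0.08 + 0.21 + 0.12 + 0.25 + 0.23) = 0.11.
Using total probability over the partition,
P(E) = P(E|T1)·P(T1) + P(E|T2)·P(T2) + P(E|T3)·P(T3) + P(E|T4)·P(T4) + P(E|T5)·P(T5) + P(E|T6)·P(T6)
      = 0.361·0.08 + 0.289·0.21 + 0.14·0.12 + 0.071·0.25 + 0.367·0.11 + 0.38·0.23
      = 0.02888 + 0.06069 + 0.0168 + 0.01775 + 0.04037 + 0.0874 = 0.25189

0.2519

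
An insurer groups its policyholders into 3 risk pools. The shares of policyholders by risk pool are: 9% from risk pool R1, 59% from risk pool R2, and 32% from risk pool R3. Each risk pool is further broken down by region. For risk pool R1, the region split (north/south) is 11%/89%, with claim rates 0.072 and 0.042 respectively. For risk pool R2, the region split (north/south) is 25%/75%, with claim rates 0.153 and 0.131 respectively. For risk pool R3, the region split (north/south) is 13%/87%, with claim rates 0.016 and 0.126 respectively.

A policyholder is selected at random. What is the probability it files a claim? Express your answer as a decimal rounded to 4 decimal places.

P(C|R1) = 0.11·0.072 + 0.89·0.042 = 0.00792 + 0.03738 = 0.0453
P(C|R2) = 0.25·0.153 + 0.75·0.131 = 0.03825 + 0.09825 = 0.1365
P(C|R3) = 0.13·0.016 + 0.87·0.126 = 0.00208 + 0.10962 = 0.1117
Then overall,
P(C) = 0.09·0.0453 + 0.59·0.1365 + 0.32·0.1117
      = 0.004077 + 0.080535 + 0.035744 = 0.120356

P(C) ≈ 0.1204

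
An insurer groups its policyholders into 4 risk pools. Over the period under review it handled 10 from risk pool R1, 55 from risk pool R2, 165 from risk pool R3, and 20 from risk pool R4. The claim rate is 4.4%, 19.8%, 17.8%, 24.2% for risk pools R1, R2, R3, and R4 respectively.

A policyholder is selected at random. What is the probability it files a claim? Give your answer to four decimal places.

Total: 10 + 55 + 165 + 20 = 250.
P(R1) = 10/250 = 0.04. P(R2) = 55/250 = 0.22. P(R3) = 165/250 = 0.66. P(R4) = 20/250 = 0.08.
Using total probability over the partition,
P(C) = P(C|R1)·P(R1) + P(C|R2)·P(R2) + P(C|R3)·P(R3) + P(C|R4)·P(R4)
      = 0.044·0.04 + 0.198·0.22 + 0.178·0.66 + 0.242·0.08
      = 0.00176 + 0.04356 + 0.11748 + 0.01936 = 0.18216

P(C) ≈ 0.1822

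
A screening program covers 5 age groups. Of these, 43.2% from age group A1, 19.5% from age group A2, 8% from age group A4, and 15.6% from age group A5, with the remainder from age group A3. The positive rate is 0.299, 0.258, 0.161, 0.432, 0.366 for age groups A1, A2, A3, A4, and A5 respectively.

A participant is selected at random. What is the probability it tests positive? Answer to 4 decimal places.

P(A3) = 1 − (0.432 + 0.195 + 0.08 + 0.156) = 0.137.
P(T) = P(T|A1)·P(A1) + P(T|A2)·P(A2) + P(T|A3)·P(A3) + P(T|A4)·P(A4) + P(T|A5)·P(A5)
      = 0.299·0.432 + 0.258·0.195 + 0.161·0.137 + 0.432·0.08 + 0.366·0.156
      = 0.129168 + 0.05031 + 0.022057 + 0.03456 + 0.057096 = 0.293191

P(T) ≈ 0.2932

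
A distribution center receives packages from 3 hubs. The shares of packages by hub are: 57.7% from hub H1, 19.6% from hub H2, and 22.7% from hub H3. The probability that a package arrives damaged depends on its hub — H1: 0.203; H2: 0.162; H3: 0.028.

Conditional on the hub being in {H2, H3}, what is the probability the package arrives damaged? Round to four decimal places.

0.0901

Let S = {H2, H3}.
P(S) = 0.196 + 0.227 = 0.423.
P(D ∩ S) = 0.162·0.196 + 0.028·0.227 = 0.031752 + 0.006356 = 0.038108.
P(D | S) = 0.038108 / 0.423 = 0.090090…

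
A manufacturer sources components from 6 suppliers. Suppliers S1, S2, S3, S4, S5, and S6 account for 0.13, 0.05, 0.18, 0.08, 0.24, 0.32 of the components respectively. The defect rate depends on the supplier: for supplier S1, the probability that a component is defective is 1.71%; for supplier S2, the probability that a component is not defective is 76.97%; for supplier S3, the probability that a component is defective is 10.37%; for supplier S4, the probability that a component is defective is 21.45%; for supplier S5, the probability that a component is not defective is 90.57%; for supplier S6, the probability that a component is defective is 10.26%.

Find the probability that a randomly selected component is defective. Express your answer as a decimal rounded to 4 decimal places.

P(D|S2) = 1 − 0.7697 = 0.2303.
P(D|S5) = 1 − 0.9057 = 0.0943.
P(D) = P(D|S1)·P(S1) + P(D|S2)·P(S2) + P(D|S3)·P(S3) + P(D|S4)·P(S4) + P(D|S5)·P(S5) + P(D|S6)·P(S6)
      = 0.0171·0.13 + 0.2303·0.05 + 0.1037·0.18 + 0.2145·0.08 + 0.0943·0.24 + 0.1026·0.32
      = 0.002223 + 0.011515 + 0.018666 + 0.01716 + 0.022632 + 0.032832 = 0.105028

P(D) ≈ 0.1050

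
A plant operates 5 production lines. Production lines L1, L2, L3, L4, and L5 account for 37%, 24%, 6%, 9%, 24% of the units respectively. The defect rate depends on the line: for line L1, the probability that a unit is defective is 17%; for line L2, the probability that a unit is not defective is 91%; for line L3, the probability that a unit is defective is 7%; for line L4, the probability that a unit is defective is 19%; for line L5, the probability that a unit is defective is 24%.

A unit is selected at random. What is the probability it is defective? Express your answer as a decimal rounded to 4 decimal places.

P(D) ≈ 0.1634

P(D|L2) = 1 − 0.91 = 0.09.
P(D) = P(D|L1)·P(L1) + P(D|L2)·P(L2) + P(D|L3)·P(L3) + P(D|L4)·P(L4) + P(D|L5)·P(L5)
      = 0.17·0.37 + 0.09·0.24 + 0.07·0.06 + 0.19·0.09 + 0.24·0.24
      = 0.0629 + 0.0216 + 0.0042 + 0.0171 + 0.0576 = 0.1634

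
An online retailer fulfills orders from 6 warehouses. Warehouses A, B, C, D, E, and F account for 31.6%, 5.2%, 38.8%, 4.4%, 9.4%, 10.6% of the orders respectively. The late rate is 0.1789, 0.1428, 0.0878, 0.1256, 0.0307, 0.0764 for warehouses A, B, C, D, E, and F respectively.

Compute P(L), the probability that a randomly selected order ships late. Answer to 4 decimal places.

0.1145

P(L) = P(L|A)·P(A) + P(L|B)·P(B) + P(L|C)·P(C) + P(L|D)·P(D) + P(L|E)·P(E) + P(L|F)·P(F)
      = 0.1789·0.316 + 0.1428·0.052 + 0.0878·0.388 + 0.1256·0.044 + 0.0307·0.094 + 0.0764·0.106
      = 0.0565324 + 0.0074256 + 0.0340664 + 0.0055264 + 0.0028858 + 0.0080984 = 0.114535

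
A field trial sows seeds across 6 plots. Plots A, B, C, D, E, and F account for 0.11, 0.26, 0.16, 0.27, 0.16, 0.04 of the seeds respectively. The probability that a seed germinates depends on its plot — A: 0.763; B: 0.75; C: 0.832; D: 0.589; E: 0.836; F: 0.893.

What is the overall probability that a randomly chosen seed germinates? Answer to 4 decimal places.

P(G) ≈ 0.7406

P(G) = P(G|A)·P(A) + P(G|B)·P(B) + P(G|C)·P(C) + P(G|D)·P(D) + P(G|E)·P(E) + P(G|F)·P(F)
      = 0.763·0.11 + 0.75·0.26 + 0.832·0.16 + 0.589·0.27 + 0.836·0.16 + 0.893·0.04
      = 0.08393 + 0.195 + 0.13312 + 0.15903 + 0.13376 + 0.03572 = 0.74056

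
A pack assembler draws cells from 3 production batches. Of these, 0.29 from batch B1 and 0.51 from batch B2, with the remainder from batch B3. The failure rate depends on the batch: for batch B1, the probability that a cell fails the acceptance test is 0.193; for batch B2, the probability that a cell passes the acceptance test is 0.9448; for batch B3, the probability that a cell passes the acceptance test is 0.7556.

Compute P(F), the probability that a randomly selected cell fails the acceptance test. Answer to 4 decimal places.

0.1330

P(B3) = 1 − (0.29 + 0.51) = 0.2.
P(F|B2) = 1 − 0.9448 = 0.0552.
P(F|B3) = 1 − 0.7556 = 0.2444.
P(F) = P(F|B1)·P(B1) + P(F|B2)·P(B2) + P(F|B3)·P(B3)
      = 0.193·0.29 + 0.0552·0.51 + 0.2444·0.2
      = 0.05597 + 0.028152 + 0.04888 = 0.133002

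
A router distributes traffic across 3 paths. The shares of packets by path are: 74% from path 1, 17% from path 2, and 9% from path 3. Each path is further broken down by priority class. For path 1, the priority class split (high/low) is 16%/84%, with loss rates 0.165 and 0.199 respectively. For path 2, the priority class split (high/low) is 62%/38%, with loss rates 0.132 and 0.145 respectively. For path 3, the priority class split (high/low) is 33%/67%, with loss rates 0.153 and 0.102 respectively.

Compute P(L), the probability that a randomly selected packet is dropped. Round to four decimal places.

P(L|1) = 0.16·0.165 + 0.84·0.199 = 0.0264 + 0.16716 = 0.19356
P(L|2) = 0.62·0.132 + 0.38·0.145 = 0.08184 + 0.0551 = 0.13694
P(L|3) = 0.33·0.153 + 0.67·0.102 = 0.05049 + 0.06834 = 0.11883
Then overall,
P(L) = 0.74·0.19356 + 0.17·0.13694 + 0.09·0.11883
      = 0.1432344 + 0.0232798 + 0.0106947 = 0.1772089

0.1772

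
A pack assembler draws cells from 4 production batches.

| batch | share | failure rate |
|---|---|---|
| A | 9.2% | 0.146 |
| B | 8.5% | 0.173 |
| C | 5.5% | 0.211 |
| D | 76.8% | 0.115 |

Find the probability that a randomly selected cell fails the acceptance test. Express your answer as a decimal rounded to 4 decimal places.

Using total probability over the partition,
P(F) = P(F|A)·P(A) + P(F|B)·P(B) + P(F|C)·P(C) + P(F|D)·P(D)
      = 0.146·0.092 + 0.173·0.085 + 0.211·0.055 + 0.115·0.768
      = 0.013432 + 0.014705 + 0.011605 + 0.08832 = 0.128062

P(F) ≈ 0.1281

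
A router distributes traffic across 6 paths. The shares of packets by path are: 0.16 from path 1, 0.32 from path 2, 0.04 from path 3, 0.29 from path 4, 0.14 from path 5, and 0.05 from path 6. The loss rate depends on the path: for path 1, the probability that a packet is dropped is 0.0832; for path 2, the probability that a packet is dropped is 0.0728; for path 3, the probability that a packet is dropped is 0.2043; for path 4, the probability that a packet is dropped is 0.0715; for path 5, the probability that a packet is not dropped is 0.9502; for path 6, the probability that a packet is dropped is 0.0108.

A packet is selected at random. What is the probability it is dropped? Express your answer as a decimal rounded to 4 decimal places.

P(L) ≈ 0.0730

P(L|5) = 1 − 0.9502 = 0.0498.
P(L) = P(L|1)·P(1) + P(L|2)·P(2) + P(L|3)·P(3) + P(L|4)·P(4) + P(L|5)·P(5) + P(L|6)·P(6)
      = 0.0832·0.16 + 0.0728·0.32 + 0.2043·0.04 + 0.0715·0.29 + 0.0498·0.14 + 0.0108·0.05
      = 0.013312 + 0.023296 + 0.008172 + 0.020735 + 0.006972 + 0.00054 = 0.073027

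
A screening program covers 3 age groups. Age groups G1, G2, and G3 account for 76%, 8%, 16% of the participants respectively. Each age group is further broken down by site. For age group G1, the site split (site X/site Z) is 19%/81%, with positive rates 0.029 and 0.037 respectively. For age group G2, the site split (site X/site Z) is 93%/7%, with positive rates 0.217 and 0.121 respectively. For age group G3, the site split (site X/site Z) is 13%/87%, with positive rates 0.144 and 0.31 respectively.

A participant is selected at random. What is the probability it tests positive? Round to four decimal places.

P(T) ≈ 0.0899

P(T|G1) = 0.19·0.029 + 0.81·0.037 = 0.00551 + 0.02997 = 0.03548
P(T|G2) = 0.93·0.217 + 0.07·0.121 = 0.20181 + 0.00847 = 0.21028
P(T|G3) = 0.13·0.144 + 0.87·0.31 = 0.01872 + 0.2697 = 0.28842
By total probability over the outer partition,
P(T) = 0.76·0.03548 + 0.08·0.21028 + 0.16·0.28842
      = 0.0269648 + 0.0168224 + 0.0461472 = 0.0899344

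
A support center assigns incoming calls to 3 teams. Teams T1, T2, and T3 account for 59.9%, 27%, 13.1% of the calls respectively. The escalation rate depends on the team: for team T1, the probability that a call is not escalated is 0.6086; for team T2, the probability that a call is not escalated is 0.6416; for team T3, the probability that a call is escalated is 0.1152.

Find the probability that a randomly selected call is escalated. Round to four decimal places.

0.3463

P(E|T1) = 1 − 0.6086 = 0.3914.
P(E|T2) = 1 − 0.6416 = 0.3584.
P(E) = P(E|T1)·P(T1) + P(E|T2)·P(T2) + P(E|T3)·P(T3)
      = 0.3914·0.599 + 0.3584·0.27 + 0.1152·0.131
      = 0.2344486 + 0.096768 + 0.0150912 = 0.3463078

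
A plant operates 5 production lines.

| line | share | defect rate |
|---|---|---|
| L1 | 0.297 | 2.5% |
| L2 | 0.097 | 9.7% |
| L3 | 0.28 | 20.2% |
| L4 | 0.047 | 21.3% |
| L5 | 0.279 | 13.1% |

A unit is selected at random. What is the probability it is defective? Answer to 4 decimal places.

P(D) = P(D|L1)·P(L1) + P(D|L2)·P(L2) + P(D|L3)·P(L3) + P(D|L4)·P(L4) + P(D|L5)·P(L5)
      = 0.025·0.297 + 0.097·0.097 + 0.202·0.28 + 0.213·0.047 + 0.131·0.279
      = 0.007425 + 0.009409 + 0.05656 + 0.010011 + 0.036549 = 0.119954

0.1200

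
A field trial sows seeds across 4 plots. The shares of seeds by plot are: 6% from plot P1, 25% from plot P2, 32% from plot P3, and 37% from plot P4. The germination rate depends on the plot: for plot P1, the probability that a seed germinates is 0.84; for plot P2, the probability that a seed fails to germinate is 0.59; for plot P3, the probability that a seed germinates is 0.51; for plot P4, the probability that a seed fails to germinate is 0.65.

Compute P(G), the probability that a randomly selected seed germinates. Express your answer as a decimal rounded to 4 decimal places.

P(G|P2) = 1 − 0.59 = 0.41.
P(G|P4) = 1 − 0.65 = 0.35.
P(G) = P(G|P1)·P(P1) + P(G|P2)·P(P2) + P(G|P3)·P(P3) + P(G|P4)·P(P4)
      = 0.84·0.06 + 0.41·0.25 + 0.51·0.32 + 0.35·0.37
      = 0.0504 + 0.1025 + 0.1632 + 0.1295 = 0.4456

P(G) ≈ 0.4456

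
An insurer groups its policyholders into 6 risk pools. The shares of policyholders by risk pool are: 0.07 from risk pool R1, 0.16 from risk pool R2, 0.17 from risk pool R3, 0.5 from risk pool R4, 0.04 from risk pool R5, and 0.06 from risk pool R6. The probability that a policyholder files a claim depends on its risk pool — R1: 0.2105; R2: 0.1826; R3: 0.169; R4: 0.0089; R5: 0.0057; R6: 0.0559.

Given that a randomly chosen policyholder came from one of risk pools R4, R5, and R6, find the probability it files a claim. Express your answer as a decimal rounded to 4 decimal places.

Let S = {R4, R5, R6}.
P(S) = 0.5 + 0.04 + 0.06 = 0.6.
P(C ∩ S) = 0.0089·0.5 + 0.0057·0.04 + 0.0559·0.06 = 0.00445 + 0.000228 + 0.003354 = 0.008032.
P(C | S) = 0.008032 / 0.6 = 0.013387…

P(C|S) ≈ 0.0134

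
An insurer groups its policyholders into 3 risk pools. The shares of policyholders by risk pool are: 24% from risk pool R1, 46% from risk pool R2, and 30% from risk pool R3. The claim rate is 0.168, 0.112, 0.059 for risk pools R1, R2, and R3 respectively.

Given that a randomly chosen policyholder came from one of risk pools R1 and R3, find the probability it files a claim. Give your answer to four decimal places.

0.1074

Let S = {R1, R3}.
P(S) = 0.24 + 0.3 = 0.54.
P(C ∩ S) = 0.168·0.24 + 0.059·0.3 = 0.04032 + 0.0177 = 0.05802.
P(C | S) = 0.05802 / 0.54 = 0.107444…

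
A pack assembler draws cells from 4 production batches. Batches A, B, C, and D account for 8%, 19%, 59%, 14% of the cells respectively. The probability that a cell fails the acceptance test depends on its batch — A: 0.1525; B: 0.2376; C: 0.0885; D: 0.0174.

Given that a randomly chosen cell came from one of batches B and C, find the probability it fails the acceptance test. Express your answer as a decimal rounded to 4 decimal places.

P(F|S) ≈ 0.1248

Let S = {B, C}.
P(S) = 0.19 + 0.59 = 0.78.
P(F ∩ S) = 0.2376·0.19 + 0.0885·0.59 = 0.045144 + 0.052215 = 0.097359.
P(F | S) = 0.097359 / 0.78 = 0.124819…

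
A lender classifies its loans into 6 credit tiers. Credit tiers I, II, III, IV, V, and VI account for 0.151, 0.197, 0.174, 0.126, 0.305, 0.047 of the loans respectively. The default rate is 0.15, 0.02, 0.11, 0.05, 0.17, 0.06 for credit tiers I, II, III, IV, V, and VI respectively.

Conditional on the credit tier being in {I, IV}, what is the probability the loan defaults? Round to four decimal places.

0.1045

Let S = {I, IV}.
P(S) = 0.151 + 0.126 = 0.277.
P(D ∩ S) = 0.15·0.151 + 0.05·0.126 = 0.02265 + 0.0063 = 0.02895.
P(D | S) = 0.02895 / 0.277 = 0.104513…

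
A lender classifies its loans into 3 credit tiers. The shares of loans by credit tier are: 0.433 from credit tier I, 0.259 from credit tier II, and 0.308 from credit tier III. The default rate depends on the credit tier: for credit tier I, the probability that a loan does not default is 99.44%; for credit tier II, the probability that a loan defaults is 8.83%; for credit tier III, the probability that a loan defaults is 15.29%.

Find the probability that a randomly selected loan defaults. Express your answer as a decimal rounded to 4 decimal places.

P(D|I) = 1 − 0.9944 = 0.0056.
P(D) = P(D|I)·P(I) + P(D|II)·P(II) + P(D|III)·P(III)
      = 0.0056·0.433 + 0.0883·0.259 + 0.1529·0.308
      = 0.0024248 + 0.0228697 + 0.0470932 = 0.0723877

0.0724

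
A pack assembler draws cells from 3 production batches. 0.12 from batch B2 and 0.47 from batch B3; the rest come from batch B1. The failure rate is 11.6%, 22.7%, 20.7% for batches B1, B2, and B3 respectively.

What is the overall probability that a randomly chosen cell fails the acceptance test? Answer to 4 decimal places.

P(B1) = 1 − (0.12 + 0.47) = 0.41.
Using total probability over the partition,
P(F) = P(F|B1)·P(B1) + P(F|B2)·P(B2) + P(F|B3)·P(B3)
      = 0.116·0.41 + 0.227·0.12 + 0.207·0.47
      = 0.04756 + 0.02724 + 0.09729 = 0.17209

0.1721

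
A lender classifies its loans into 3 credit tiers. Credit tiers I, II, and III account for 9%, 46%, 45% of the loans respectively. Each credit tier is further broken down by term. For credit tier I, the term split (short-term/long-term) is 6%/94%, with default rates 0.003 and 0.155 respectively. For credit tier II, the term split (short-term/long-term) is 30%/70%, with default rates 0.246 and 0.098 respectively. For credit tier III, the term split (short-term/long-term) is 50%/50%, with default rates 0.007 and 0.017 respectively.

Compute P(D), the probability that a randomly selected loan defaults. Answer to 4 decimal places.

P(D|I) = 0.06·0.003 + 0.94·0.155 = 0.00018 + 0.1457 = 0.14588
P(D|II) = 0.3·0.246 + 0.7·0.098 = 0.0738 + 0.0686 = 0.1424
P(D|III) = 0.5·0.007 + 0.5·0.017 = 0.0035 + 0.0085 = 0.012
Then overall,
P(D) = 0.09·0.14588 + 0.46·0.1424 + 0.45·0.012
      = 0.0131292 + 0.065504 + 0.0054 = 0.0840332

P(D) ≈ 0.0840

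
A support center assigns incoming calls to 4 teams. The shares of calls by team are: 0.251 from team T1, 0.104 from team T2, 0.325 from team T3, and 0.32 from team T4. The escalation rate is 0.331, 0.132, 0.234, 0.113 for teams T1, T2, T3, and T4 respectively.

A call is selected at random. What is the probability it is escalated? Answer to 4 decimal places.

0.2090

P(E) = P(E|T1)·P(T1) + P(E|T2)·P(T2) + P(E|T3)·P(T3) + P(E|T4)·P(T4)
      = 0.331·0.251 + 0.132·0.104 + 0.234·0.325 + 0.113·0.32
      = 0.083081 + 0.013728 + 0.07605 + 0.03616 = 0.209019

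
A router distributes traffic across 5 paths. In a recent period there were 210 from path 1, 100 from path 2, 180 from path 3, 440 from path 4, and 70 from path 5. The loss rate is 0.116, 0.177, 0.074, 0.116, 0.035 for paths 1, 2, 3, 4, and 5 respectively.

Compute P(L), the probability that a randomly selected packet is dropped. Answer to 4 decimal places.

P(L) ≈ 0.1089

Total: 210 + 100 + 180 + 440 + 70 = 1000.
P(1) = 210/1000 = 0.21. P(2) = 100/1000 = 0.1. P(3) = 180/1000 = 0.18. P(4) = 440/1000 = 0.44. P(5) = 70/1000 = 0.07.
By the law of total probability,
P(L) = P(L|1)·P(1) + P(L|2)·P(2) + P(L|3)·P(3) + P(L|4)·P(4) + P(L|5)·P(5)
      = 0.116·0.21 + 0.177·0.1 + 0.074·0.18 + 0.116·0.44 + 0.035·0.07
      = 0.02436 + 0.0177 + 0.01332 + 0.05104 + 0.00245 = 0.10887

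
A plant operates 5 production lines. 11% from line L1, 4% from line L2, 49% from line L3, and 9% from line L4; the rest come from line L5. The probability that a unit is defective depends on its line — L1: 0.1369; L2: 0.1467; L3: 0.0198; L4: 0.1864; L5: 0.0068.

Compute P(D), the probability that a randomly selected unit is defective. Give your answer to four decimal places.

P(L5) = 1 − (0.11 + 0.04 + 0.49 + 0.09) = 0.27.
P(D) = P(D|L1)·P(L1) + P(D|L2)·P(L2) + P(D|L3)·P(L3) + P(D|L4)·P(L4) + P(D|L5)·P(L5)
      = 0.1369·0.11 + 0.1467·0.04 + 0.0198·0.49 + 0.1864·0.09 + 0.0068·0.27
      = 0.015059 + 0.005868 + 0.009702 + 0.016776 + 0.001836 = 0.049241

P(D) ≈ 0.0492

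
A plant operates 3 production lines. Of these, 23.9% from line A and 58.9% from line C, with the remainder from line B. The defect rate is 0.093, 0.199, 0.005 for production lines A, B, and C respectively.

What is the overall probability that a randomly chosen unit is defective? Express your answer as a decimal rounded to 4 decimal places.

P(B) = 1 − (0.239 + 0.589) = 0.172.
Summing over the partition,
P(D) = P(D|A)·P(A) + P(D|B)·P(B) + P(D|C)·P(C)
      = 0.093·0.239 + 0.199·0.172 + 0.005·0.589
      = 0.022227 + 0.034228 + 0.002945 = 0.0594

P(D) ≈ 0.0594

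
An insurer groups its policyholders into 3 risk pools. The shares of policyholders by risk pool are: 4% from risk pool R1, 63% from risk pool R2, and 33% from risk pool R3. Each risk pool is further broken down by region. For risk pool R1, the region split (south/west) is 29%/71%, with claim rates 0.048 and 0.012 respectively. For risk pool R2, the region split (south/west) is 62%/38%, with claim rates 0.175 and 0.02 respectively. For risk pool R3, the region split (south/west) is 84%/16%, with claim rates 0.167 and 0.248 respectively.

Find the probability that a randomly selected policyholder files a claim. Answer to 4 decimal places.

P(C|R1) = 0.29·0.048 + 0.71·0.012 = 0.01392 + 0.00852 = 0.02244
P(C|R2) = 0.62·0.175 + 0.38·0.02 = 0.1085 + 0.0076 = 0.1161
P(C|R3) = 0.84·0.167 + 0.16·0.248 = 0.14028 + 0.03968 = 0.17996
By total probability over the outer partition,
P(C) = 0.04·0.02244 + 0.63·0.1161 + 0.33·0.17996
      = 0.0008976 + 0.073143 + 0.0593868 = 0.1334274

0.1334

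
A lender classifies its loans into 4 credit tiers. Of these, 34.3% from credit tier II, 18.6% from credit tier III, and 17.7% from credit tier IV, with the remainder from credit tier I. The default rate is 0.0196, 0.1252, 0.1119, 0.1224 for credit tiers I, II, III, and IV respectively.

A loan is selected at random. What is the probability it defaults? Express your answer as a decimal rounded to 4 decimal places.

0.0912

P(I) = 1 − (0.343 + 0.186 + 0.177) = 0.294.
By the law of total probability,
P(D) = P(D|I)·P(I) + P(D|II)·P(II) + P(D|III)·P(III) + P(D|IV)·P(IV)
      = 0.0196·0.294 + 0.1252·0.343 + 0.1119·0.186 + 0.1224·0.177
      = 0.0057624 + 0.0429436 + 0.0208134 + 0.0216648 = 0.0911842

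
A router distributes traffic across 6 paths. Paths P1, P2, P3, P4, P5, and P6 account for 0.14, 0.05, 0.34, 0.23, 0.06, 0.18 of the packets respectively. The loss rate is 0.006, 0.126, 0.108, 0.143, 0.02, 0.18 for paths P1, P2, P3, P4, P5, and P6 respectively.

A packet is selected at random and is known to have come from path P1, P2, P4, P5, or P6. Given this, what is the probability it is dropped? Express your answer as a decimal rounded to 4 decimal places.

Let S = {P1, P2, P4, P5, P6}.
P(S) = 0.14 + 0.05 + 0.23 + 0.06 + 0.18 = 0.66.
P(L ∩ S) = 0.006·0.14 + 0.126·0.05 + 0.143·0.23 + 0.02·0.06 + 0.18·0.18 = 0.00084 + 0.0063 + 0.03289 + 0.0012 + 0.0324 = 0.07363.
P(L | S) = 0.07363 / 0.66 = 0.111561…

0.1116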